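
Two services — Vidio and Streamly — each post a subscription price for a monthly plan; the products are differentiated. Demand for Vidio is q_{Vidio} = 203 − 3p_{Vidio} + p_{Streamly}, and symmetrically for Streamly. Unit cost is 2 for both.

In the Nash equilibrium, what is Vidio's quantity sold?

119.4

Vidio's profit: π = (p_{Vidio} − 2)(203 − 3p_{Vidio} + p_{Streamly}).
∂π/∂p_{Vidio} = 209 − 6p_{Vidio} + p_{Streamly} = 0 ⇒ p_{Vidio} = 209/6 + (1/6)p_{Streamly}.
By symmetry p_{Streamly} = p_{Vidio}; substituting into the reaction function, (5/6)p_{Vidio} = 209/6 and p_{Vidio} = 41.8.
q_{Vidio} = 203 − 3·41.8 + 41.8 = 119.4.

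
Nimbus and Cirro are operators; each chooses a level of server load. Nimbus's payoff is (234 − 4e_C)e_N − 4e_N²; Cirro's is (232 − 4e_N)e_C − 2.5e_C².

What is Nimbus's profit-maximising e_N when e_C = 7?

Expanding Nimbus's payoff: 234e_N − 4e_Ce_N − 4e_N².
∂π/∂e_N = 234 − 4e_C − 8e_N = 0, so e_N = 29.25 − 0.5e_C.
At e_C = 7: e_N = 29.25 − 0.5·7 = 25.75.

25.75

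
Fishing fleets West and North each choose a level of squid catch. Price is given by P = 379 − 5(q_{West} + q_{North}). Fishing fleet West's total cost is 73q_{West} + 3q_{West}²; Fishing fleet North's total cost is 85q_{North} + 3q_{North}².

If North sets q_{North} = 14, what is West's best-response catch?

14.75

Fishing fleet West's profit: π = q_{West}(379 − 5(q_{West} + q_{North})) − 73q_{West} − 3q_{West}².
∂π/∂q_{West} = 306 − 16q_{West} − 5q_{North} = 0, so q_{West} = 19.125 − 0.3125q_{North}.
At q_{North} = 14: q_{West} = 19.125 − 0.3125·14 = 14.75.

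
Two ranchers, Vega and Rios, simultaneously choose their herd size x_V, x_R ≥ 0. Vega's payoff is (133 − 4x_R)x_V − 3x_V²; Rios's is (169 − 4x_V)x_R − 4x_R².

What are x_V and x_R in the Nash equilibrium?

Expanding Vega's payoff: 133x_V − 4x_Rx_V − 3x_V².
∂π/∂x_V = 133 − 4x_R − 6x_V = 0, so x_V = 133/6 − (2/3)x_R.
Likewise for Rios: x_R = 21.125 − 0.5x_V.
Substituting the second reaction function into the first: x_V = 133/6 − (2/3)(21.125 − 0.5x_V), which gives (2/3)x_V = 97/12 ⇒ x_V = 12.125.
Then x_R = 21.125 − 0.5·12.125 = 15.0625.

12.125, 15.0625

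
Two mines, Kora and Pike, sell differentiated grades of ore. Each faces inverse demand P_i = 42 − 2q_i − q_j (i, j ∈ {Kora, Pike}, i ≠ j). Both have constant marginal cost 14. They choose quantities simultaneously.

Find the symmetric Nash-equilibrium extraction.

Mine Kora's profit: π = q_{Kora}(42 − 2q_{Kora} − q_{Pike}) − 14q_{Kora}.
∂π/∂q_{Kora} = 28 − 4q_{Kora} − q_{Pike} = 0 ⇒ q_{Kora} = 7 − 0.25q_{Pike}.
By symmetry q_{Pike} = q_{Kora}; substituting into the reaction function, 1.25q_{Kora} = 7 and q_{Kora} = 5.6.

5.6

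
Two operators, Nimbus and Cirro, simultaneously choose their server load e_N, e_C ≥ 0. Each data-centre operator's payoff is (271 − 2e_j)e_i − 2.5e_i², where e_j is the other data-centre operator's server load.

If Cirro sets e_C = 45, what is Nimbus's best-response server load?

Nimbus's payoff is (271 − 2e_C)e_N − 2.5e_N².
∂π/∂e_N = 271 − 2e_C − 5e_N = 0, so e_N = 54.2 − 0.4e_C.
At e_C = 45: e_N = 54.2 − 0.4·45 = 36.2.

36.2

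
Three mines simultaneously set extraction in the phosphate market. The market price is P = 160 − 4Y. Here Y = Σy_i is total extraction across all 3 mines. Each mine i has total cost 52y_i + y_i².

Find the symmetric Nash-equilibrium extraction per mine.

6

A representative mine's profit is π_i = y_i(160 − 4Y) − 52y_i − y_i², with Y = y_i + Σ_{j≠i} y_j.
First-order condition: 108 − 10y_i − 4Σ_{j≠i} y_j = 0.
Imposing symmetry (y_j = y for all j) turns Σ_{j≠i} y_j into 2y, so 108 = 18y and y = 6.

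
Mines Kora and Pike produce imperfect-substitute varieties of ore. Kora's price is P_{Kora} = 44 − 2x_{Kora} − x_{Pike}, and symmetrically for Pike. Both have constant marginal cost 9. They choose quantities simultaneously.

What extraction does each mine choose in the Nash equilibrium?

7

Mine Kora's profit: π = x_{Kora}(44 − 2x_{Kora} − x_{Pike}) − 9x_{Kora}.
∂π/∂x_{Kora} = 35 − 4x_{Kora} − x_{Pike} = 0 ⇒ x_{Kora} = 8.75 − 0.25x_{Pike}.
By symmetry x_{Pike} = x_{Kora}; substituting into the reaction function, 1.25x_{Kora} = 8.75 and x_{Kora} = 7.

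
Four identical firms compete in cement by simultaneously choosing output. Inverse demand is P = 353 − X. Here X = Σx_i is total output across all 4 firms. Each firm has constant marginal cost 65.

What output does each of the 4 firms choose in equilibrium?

57.6

A representative firm's profit is π_i = x_i(353 − X) − 65x_i, with X = x_i + Σ_{j≠i} x_j.
First-order condition: 288 − 2x_i − Σ_{j≠i} x_j = 0.
With identical firms, set every x_j = x: then 288 − 2x − 3x = 0, i.e. x = 288/5 = 57.6.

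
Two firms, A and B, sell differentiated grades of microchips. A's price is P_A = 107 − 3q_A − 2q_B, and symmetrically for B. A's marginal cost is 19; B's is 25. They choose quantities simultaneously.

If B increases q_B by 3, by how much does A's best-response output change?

-1

Firm A's profit: π = q_A(107 − 3q_A − 2q_B) − 19q_A.
∂π/∂q_A = 88 − 6q_A − 2q_B = 0 ⇒ q_A = 44/3 − (1/3)q_B.
The reaction-function slope is −1/3, so a 3-unit rise in q_B moves q_A by −1/3 × 3 = −1. A's best response falls — the actions are strategic substitutes.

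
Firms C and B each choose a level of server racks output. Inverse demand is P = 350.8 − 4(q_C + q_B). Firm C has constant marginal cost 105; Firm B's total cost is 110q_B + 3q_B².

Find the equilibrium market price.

Firm C's profit: π = q_C(350.8 − 4(q_C + q_B)) − 105q_C.
∂π/∂q_C = 245.8 − 8q_C − 4q_B = 0, so q_C = 30.725 − 0.5q_B.
For B: ∂π/∂q_B = 240.8 − 14q_B − 4q_C = 0 ⇒ q_B = 17.2 − (2/7)q_C.
Substituting the second reaction function into the first: q_C = 30.725 − 0.5(17.2 − (2/7)q_C), which gives (6/7)q_C = 22.125 ⇒ q_C = 25.8125.
Then q_B = 17.2 − (2/7)·25.8125 = 9.825.
Equilibrium price: P = 350.8 − 4·35.6375 = 208.25.

208.25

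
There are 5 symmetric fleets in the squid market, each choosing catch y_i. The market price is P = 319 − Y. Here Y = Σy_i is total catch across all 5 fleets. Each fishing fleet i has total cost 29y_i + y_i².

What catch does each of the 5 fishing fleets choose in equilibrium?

A representative fishing fleet's profit is π_i = y_i(319 − Y) − 29y_i − y_i², with Y = y_i + Σ_{j≠i} y_j.
First-order condition: 290 − 4y_i − Σ_{j≠i} y_j = 0.
With identical fishing fleets, set every y_j = y: then 290 − 4y − 4y = 0, i.e. y = 290/8 = 36.25.

36.25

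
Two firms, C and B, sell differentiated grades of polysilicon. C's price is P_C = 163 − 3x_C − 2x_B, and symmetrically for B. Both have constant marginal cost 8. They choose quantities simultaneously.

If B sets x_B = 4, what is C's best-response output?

24.5

Firm C's profit: π = x_C(163 − 3x_C − 2x_B) − 8x_C.
∂π/∂x_C = 155 − 6x_C − 2x_B = 0 ⇒ x_C = 155/6 − (1/3)x_B.
At x_B = 4: x_C = 155/6 − (1/3)·4 = 24.5.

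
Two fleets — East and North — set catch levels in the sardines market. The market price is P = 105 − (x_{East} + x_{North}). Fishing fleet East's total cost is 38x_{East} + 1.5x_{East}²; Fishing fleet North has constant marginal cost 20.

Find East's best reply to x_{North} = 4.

Fishing fleet East's profit: π = x_{East}(105 − (x_{East} + x_{North})) − 38x_{East} − 1.5x_{East}².
∂π/∂x_{East} = 67 − 5x_{East} − x_{North} = 0, so x_{East} = 13.4 − 0.2x_{North}.
At x_{North} = 4: x_{East} = 13.4 − 0.2·4 = 12.6.

12.6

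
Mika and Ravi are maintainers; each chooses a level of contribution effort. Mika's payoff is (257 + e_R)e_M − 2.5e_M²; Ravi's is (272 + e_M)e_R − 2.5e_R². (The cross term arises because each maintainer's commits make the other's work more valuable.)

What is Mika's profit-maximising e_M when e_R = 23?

Expanding Mika's payoff: 257e_M + e_Re_M − 2.5e_M².
∂π/∂e_M = 257 + e_R − 5e_M = 0, so e_M = 51.4 + 0.2e_R.
At e_R = 23: e_M = 51.4 + 0.2·23 = 56.

56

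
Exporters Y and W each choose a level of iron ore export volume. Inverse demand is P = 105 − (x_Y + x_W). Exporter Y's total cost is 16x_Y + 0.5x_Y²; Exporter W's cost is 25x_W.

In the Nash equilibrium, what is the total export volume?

49.8

Exporter Y's profit: π = x_Y(105 − (x_Y + x_W)) − 16x_Y − 0.5x_Y².
∂π/∂x_Y = 89 − 3x_Y − x_W = 0, so x_Y = 89/3 − (1/3)x_W.
For W: ∂π/∂x_W = 80 − 2x_W − x_Y = 0 ⇒ x_W = 40 − 0.5x_Y.
Substituting the second reaction function into the first: x_Y = 89/3 − (1/3)(40 − 0.5x_Y), which gives (5/6)x_Y = 49/3 ⇒ x_Y = 19.6.
Then x_W = 40 − 0.5·19.6 = 30.2.
Total export volume: 19.6 + 30.2 = 49.8.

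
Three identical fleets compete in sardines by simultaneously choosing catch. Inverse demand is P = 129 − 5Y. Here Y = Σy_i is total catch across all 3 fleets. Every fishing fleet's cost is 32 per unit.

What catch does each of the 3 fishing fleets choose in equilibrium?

4.85

A representative fishing fleet's profit is π_i = y_i(129 − 5Y) − 32y_i, with Y = y_i + Σ_{j≠i} y_j.
First-order condition: 97 − 10y_i − 5Σ_{j≠i} y_j = 0.
With identical fishing fleets, set every y_j = y: then 97 − 10y − 10y = 0, i.e. y = 97/20 = 4.85.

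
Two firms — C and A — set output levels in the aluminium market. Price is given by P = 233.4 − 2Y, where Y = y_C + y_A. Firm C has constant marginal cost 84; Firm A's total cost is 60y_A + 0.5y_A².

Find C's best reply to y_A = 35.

19.85

Firm C's profit: π = y_C(233.4 − 2(y_C + y_A)) − 84y_C.
∂π/∂y_C = 149.4 − 4y_C − 2y_A = 0, so y_C = 37.35 − 0.5y_A.
At y_A = 35: y_C = 37.35 − 0.5·35 = 19.85.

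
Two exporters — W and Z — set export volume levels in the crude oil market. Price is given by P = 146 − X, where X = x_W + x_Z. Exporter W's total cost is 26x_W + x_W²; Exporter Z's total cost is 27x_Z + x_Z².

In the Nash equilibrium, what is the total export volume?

Exporter W's profit: π = x_W(146 − (x_W + x_Z)) − 26x_W − x_W².
∂π/∂x_W = 120 − 4x_W − x_Z = 0, so x_W = 30 − 0.25x_Z.
By the same steps for Z: x_Z = 29.75 − 0.25x_W.
Solving the two reaction functions simultaneously: (1 − (−0.25)(−0.25))x_W = 30 − 0.25·29.75, so 0.9375x_W = 22.5625 and x_W = 361/15.
Then x_Z = 29.75 − 0.25·(361/15) = 356/15.
Total export volume: 361/15 + 356/15 = 47.8.

47.8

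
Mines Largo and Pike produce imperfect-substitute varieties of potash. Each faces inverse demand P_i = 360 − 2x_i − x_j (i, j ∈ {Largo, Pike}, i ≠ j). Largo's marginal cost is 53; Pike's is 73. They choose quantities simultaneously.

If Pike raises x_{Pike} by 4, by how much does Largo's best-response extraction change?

-1

Mine Largo's profit: π = x_{Largo}(360 − 2x_{Largo} − x_{Pike}) − 53x_{Largo}.
∂π/∂x_{Largo} = 307 − 4x_{Largo} − x_{Pike} = 0 ⇒ x_{Largo} = 76.75 − 0.25x_{Pike}.
The reaction-function slope is −0.25, so a 4-unit rise in x_{Pike} moves x_{Largo} by −0.25 × 4 = −1. Largo's best response falls — the actions are strategic substitutes.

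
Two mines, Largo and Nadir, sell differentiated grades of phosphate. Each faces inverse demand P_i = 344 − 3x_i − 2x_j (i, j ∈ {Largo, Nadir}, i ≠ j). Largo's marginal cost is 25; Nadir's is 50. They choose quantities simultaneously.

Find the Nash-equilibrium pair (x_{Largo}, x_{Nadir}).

Mine Largo's profit: π = x_{Largo}(344 − 3x_{Largo} − 2x_{Nadir}) − 25x_{Largo}.
∂π/∂x_{Largo} = 319 − 6x_{Largo} − 2x_{Nadir} = 0 ⇒ x_{Largo} = 319/6 − (1/3)x_{Nadir}.
Similarly x_{Nadir} = 49 − (1/3)x_{Largo}.
Plugging x_{Nadir} into Largo's best response: x_{Largo} = 319/6 − (1/3)(49 − (1/3)x_{Largo}) ⇒ (8/9)x_{Largo} = 221/6, so x_{Largo} = 41.4375.
Then x_{Nadir} = 49 − (1/3)·41.4375 = 35.1875.

41.4375, 35.1875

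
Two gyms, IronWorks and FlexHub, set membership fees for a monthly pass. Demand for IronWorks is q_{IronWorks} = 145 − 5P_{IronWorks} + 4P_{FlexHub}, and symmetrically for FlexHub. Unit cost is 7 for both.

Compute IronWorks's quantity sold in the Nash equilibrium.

115

IronWorks's profit: π = (P_{IronWorks} − 7)(145 − 5P_{IronWorks} + 4P_{FlexHub}).
∂π/∂P_{IronWorks} = 180 − 10P_{IronWorks} + 4P_{FlexHub} = 0 ⇒ P_{IronWorks} = 18 + 0.4P_{FlexHub}.
The game is symmetric, so in equilibrium P_{FlexHub} = P_{IronWorks}: the reaction function gives 0.6P_{IronWorks} = 18, hence P_{IronWorks} = 30.
q_{IronWorks} = 145 − 5·30 + 4·30 = 115.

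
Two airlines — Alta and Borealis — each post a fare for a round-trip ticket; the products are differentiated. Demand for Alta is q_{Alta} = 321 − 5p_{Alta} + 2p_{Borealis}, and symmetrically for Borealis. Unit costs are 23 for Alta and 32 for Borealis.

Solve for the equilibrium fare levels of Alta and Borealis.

55.4375, 59.1875

Alta's profit: π = (p_{Alta} − 23)(321 − 5p_{Alta} + 2p_{Borealis}).
∂π/∂p_{Alta} = 436 − 10p_{Alta} + 2p_{Borealis} = 0 ⇒ p_{Alta} = 43.6 + 0.2p_{Borealis}.
Similarly p_{Borealis} = 48.1 + 0.2p_{Alta}.
Plugging p_{Borealis} into Alta's best response: p_{Alta} = 43.6 + 0.2(48.1 + 0.2p_{Alta}) ⇒ 0.96p_{Alta} = 53.22, so p_{Alta} = 55.4375.
Then p_{Borealis} = 48.1 + 0.2·55.4375 = 59.1875.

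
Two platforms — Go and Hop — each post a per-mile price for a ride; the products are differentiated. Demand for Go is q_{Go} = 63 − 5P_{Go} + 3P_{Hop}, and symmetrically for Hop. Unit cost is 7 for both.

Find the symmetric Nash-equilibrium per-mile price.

14

Go's profit: π = (P_{Go} − 7)(63 − 5P_{Go} + 3P_{Hop}).
∂π/∂P_{Go} = 98 − 10P_{Go} + 3P_{Hop} = 0 ⇒ P_{Go} = 9.8 + 0.3P_{Hop}.
By symmetry P_{Hop} = P_{Go}; substituting into the reaction function, 0.7P_{Go} = 9.8 and P_{Go} = 14.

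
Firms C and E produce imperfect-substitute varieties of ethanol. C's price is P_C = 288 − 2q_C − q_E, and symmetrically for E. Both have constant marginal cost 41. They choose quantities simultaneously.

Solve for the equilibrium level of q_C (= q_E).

49.4

Firm C's profit: π = q_C(288 − 2q_C − q_E) − 41q_C.
∂π/∂q_C = 247 − 4q_C − q_E = 0 ⇒ q_C = 61.75 − 0.25q_E.
Setting q_C = q_E in the reaction function: q_C = 61.75 − 0.25q_C, so q_C = 61.75 / 1.25 = 49.4.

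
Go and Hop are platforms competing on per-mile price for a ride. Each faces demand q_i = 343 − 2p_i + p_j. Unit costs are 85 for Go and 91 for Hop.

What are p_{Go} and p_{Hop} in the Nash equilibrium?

Go's profit: π = (p_{Go} − 85)(343 − 2p_{Go} + p_{Hop}).
∂π/∂p_{Go} = 513 − 4p_{Go} + p_{Hop} = 0 ⇒ p_{Go} = 128.25 + 0.25p_{Hop}.
Similarly p_{Hop} = 131.25 + 0.25p_{Go}.
Plugging p_{Hop} into Go's best response: p_{Go} = 128.25 + 0.25(131.25 + 0.25p_{Go}) ⇒ 0.9375p_{Go} = 161.0625, so p_{Go} = 171.8.
Then p_{Hop} = 131.25 + 0.25·171.8 = 174.2.

171.8, 174.2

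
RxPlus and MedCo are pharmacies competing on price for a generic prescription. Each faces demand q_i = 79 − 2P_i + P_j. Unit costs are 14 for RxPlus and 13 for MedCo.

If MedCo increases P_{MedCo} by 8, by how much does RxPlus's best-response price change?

RxPlus's profit: π = (P_{RxPlus} − 14)(79 − 2P_{RxPlus} + P_{MedCo}).
∂π/∂P_{RxPlus} = 107 − 4P_{RxPlus} + P_{MedCo} = 0 ⇒ P_{RxPlus} = 26.75 + 0.25P_{MedCo}.
The reaction-function slope is 0.25, so an 8-unit rise in P_{MedCo} moves P_{RxPlus} by 0.25 × 8 = 2. RxPlus's best response rises — the actions are strategic complements.

2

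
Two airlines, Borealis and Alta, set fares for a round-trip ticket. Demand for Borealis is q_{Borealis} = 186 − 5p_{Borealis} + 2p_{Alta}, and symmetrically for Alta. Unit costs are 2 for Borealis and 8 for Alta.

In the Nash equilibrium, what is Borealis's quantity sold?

115.625

Borealis's profit: π = (p_{Borealis} − 2)(186 − 5p_{Borealis} + 2p_{Alta}).
∂π/∂p_{Borealis} = 196 − 10p_{Borealis} + 2p_{Alta} = 0 ⇒ p_{Borealis} = 19.6 + 0.2p_{Alta}.
Similarly p_{Alta} = 22.6 + 0.2p_{Borealis}.
Solving the two reaction functions simultaneously: (1 − (0.2)(0.2))p_{Borealis} = 19.6 + 0.2·22.6, so 0.96p_{Borealis} = 24.12 and p_{Borealis} = 25.125.
Then p_{Alta} = 22.6 + 0.2·25.125 = 27.625.
q_{Borealis} = 186 − 5·25.125 + 2·27.625 = 115.625.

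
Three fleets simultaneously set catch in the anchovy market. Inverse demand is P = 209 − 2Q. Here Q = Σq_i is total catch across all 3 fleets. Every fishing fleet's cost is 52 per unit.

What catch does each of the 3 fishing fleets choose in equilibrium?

A representative fishing fleet's profit is π_i = q_i(209 − 2Q) − 52q_i, with Q = q_i + Σ_{j≠i} q_j.
First-order condition: 157 − 4q_i − 2Σ_{j≠i} q_j = 0.
Imposing symmetry (q_j = q for all j) turns Σ_{j≠i} q_j into 2q, so 157 = 8q and q = 19.625.

19.625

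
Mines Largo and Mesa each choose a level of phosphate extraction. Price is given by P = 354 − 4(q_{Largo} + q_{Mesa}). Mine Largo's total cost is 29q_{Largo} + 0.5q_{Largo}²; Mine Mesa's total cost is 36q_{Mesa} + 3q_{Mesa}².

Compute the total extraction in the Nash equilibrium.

Mine Largo's profit: π = q_{Largo}(354 − 4(q_{Largo} + q_{Mesa})) − 29q_{Largo} − 0.5q_{Largo}².
∂π/∂q_{Largo} = 325 − 9q_{Largo} − 4q_{Mesa} = 0, so q_{Largo} = 325/9 − (4/9)q_{Mesa}.
For Mesa: ∂π/∂q_{Mesa} = 318 − 14q_{Mesa} − 4q_{Largo} = 0 ⇒ q_{Mesa} = 159/7 − (2/7)q_{Largo}.
Plugging q_{Mesa} into Largo's best response: q_{Largo} = 325/9 − (4/9)(159/7 − (2/7)q_{Largo}) ⇒ (55/63)q_{Largo} = 1639/63, so q_{Largo} = 29.8.
Then q_{Mesa} = 159/7 − (2/7)·29.8 = 14.2.
Total extraction: 29.8 + 14.2 = 44.

44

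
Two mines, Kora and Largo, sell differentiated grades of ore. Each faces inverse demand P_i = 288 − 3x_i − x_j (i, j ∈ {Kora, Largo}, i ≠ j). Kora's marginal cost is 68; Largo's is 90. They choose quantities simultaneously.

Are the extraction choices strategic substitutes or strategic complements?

Mine Kora's profit: π = x_{Kora}(288 − 3x_{Kora} − x_{Largo}) − 68x_{Kora}.
∂π/∂x_{Kora} = 220 − 6x_{Kora} − x_{Largo} = 0 ⇒ x_{Kora} = 110/3 − (1/6)x_{Largo}.
The best-response slope dx_{Kora}/dx_{Largo} = −1/6 < 0: the reaction function is downward-sloping, so the choices are strategic substitutes.

strategic substitutes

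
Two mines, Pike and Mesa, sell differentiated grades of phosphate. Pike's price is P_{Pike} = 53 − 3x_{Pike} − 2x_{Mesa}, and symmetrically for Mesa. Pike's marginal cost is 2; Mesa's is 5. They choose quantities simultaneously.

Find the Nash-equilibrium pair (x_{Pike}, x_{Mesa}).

6.5625, 5.8125

Mine Pike's profit: π = x_{Pike}(53 − 3x_{Pike} − 2x_{Mesa}) − 2x_{Pike}.
∂π/∂x_{Pike} = 51 − 6x_{Pike} − 2x_{Mesa} = 0 ⇒ x_{Pike} = 8.5 − (1/3)x_{Mesa}.
Similarly x_{Mesa} = 8 − (1/3)x_{Pike}.
Substituting the second reaction function into the first: x_{Pike} = 8.5 − (1/3)(8 − (1/3)x_{Pike}), which gives (8/9)x_{Pike} = 35/6 ⇒ x_{Pike} = 6.5625.
Then x_{Mesa} = 8 − (1/3)·6.5625 = 5.8125.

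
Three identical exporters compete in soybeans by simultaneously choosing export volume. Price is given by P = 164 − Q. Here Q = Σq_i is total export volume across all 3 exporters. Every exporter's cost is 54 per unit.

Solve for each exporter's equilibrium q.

27.5

A representative exporter's profit is π_i = q_i(164 − Q) − 54q_i, with Q = q_i + Σ_{j≠i} q_j.
First-order condition: 110 − 2q_i − Σ_{j≠i} q_j = 0.
Imposing symmetry (q_j = q for all j) turns Σ_{j≠i} q_j into 2q, so 110 = 4q and q = 27.5.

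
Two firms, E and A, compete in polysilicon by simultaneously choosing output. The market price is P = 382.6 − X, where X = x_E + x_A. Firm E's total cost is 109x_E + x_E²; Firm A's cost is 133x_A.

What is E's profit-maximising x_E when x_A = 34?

Firm E's profit: π = x_E(382.6 − (x_E + x_A)) − 109x_E − x_E².
∂π/∂x_E = 273.6 − 4x_E − x_A = 0, so x_E = 68.4 − 0.25x_A.
At x_A = 34: x_E = 68.4 − 0.25·34 = 59.9.

59.9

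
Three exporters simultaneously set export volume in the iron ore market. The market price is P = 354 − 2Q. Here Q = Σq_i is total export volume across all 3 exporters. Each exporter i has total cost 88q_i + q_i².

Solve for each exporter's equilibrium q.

A representative exporter's profit is π_i = q_i(354 − 2Q) − 88q_i − q_i², with Q = q_i + Σ_{j≠i} q_j.
First-order condition: 266 − 6q_i − 2Σ_{j≠i} q_j = 0.
In a symmetric equilibrium every exporter chooses the same q, so Σ_{j≠i} q_j = 2q. The condition becomes 266 − 10q = 0, giving q = 266/10 = 26.6.

26.6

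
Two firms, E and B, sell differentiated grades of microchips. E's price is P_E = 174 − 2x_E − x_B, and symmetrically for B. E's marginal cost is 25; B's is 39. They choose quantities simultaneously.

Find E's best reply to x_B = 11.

34.5

Firm E's profit: π = x_E(174 − 2x_E − x_B) − 25x_E.
∂π/∂x_E = 149 − 4x_E − x_B = 0 ⇒ x_E = 37.25 − 0.25x_B.
At x_B = 11: x_E = 37.25 − 0.25·11 = 34.5.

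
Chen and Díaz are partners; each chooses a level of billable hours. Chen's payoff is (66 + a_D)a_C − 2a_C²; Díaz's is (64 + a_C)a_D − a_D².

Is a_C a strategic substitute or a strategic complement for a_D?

Expanding Chen's payoff: 66a_C + a_Da_C − 2a_C².
∂π/∂a_C = 66 + a_D − 4a_C = 0, so a_C = 16.5 + 0.25a_D.
The best-response slope da_C/da_D = 0.25 > 0: the reaction function is upward-sloping, so the choices are strategic complements.

strategic complements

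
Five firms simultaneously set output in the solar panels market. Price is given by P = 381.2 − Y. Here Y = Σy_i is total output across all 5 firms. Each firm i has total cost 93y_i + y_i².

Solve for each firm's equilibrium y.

A representative firm's profit is π_i = y_i(381.2 − Y) − 93y_i − y_i², with Y = y_i + Σ_{j≠i} y_j.
First-order condition: 288.2 − 4y_i − Σ_{j≠i} y_j = 0.
With identical firms, set every y_j = y: then 288.2 − 4y − 4y = 0, i.e. y = 288.2/8 = 36.025.

36.025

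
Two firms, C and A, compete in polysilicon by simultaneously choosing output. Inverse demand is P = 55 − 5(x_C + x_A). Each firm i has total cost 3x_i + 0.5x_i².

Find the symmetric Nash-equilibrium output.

3.25

Firm C's profit: π = x_C(55 − 5(x_C + x_A)) − 3x_C − 0.5x_C².
∂π/∂x_C = 52 − 11x_C − 5x_A = 0, so x_C = 52/11 − (5/11)x_A.
Setting x_C = x_A in the reaction function: x_C = 52/11 − (5/11)x_C, so x_C = (52/11) / (16/11) = 3.25.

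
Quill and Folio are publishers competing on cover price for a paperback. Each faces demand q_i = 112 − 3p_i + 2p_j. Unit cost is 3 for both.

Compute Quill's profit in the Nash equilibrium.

2227.6875

Quill's profit: π = (p_{Quill} − 3)(112 − 3p_{Quill} + 2p_{Folio}).
∂π/∂p_{Quill} = 121 − 6p_{Quill} + 2p_{Folio} = 0 ⇒ p_{Quill} = 121/6 + (1/3)p_{Folio}.
By symmetry p_{Folio} = p_{Quill}; substituting into the reaction function, (2/3)p_{Quill} = 121/6 and p_{Quill} = 30.25.
q_{Quill} = 112 − 3·30.25 + 2·30.25 = 81.75.
Profit = (30.25 − 3)·81.75 = 2227.6875.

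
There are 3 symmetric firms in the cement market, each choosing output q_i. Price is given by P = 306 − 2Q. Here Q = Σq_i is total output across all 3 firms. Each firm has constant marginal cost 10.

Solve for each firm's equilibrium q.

37

A representative firm's profit is π_i = q_i(306 − 2Q) − 10q_i, with Q = q_i + Σ_{j≠i} q_j.
First-order condition: 296 − 4q_i − 2Σ_{j≠i} q_j = 0.
Imposing symmetry (q_j = q for all j) turns Σ_{j≠i} q_j into 2q, so 296 = 8q and q = 37.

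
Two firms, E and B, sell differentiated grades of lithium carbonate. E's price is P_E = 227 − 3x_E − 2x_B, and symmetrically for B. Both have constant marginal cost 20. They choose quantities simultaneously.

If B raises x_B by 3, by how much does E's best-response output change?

-1

Firm E's profit: π = x_E(227 − 3x_E − 2x_B) − 20x_E.
∂π/∂x_E = 207 − 6x_E − 2x_B = 0 ⇒ x_E = 34.5 − (1/3)x_B.
The reaction-function slope is −1/3, so a 3-unit rise in x_B moves x_E by −1/3 × 3 = −1. E's best response falls — the actions are strategic substitutes.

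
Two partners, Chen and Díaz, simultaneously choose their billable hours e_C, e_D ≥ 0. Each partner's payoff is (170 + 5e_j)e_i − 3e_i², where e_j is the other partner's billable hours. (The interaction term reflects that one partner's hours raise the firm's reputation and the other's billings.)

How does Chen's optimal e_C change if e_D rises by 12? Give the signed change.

Chen's payoff is (170 + 5e_D)e_C − 3e_C².
∂π/∂e_C = 170 + 5e_D − 6e_C = 0, so e_C = 85/3 + (5/6)e_D.
The reaction-function slope is 5/6, so a 12-unit rise in e_D moves e_C by 5/6 × 12 = 10. Chen's best response rises — the actions are strategic complements.

10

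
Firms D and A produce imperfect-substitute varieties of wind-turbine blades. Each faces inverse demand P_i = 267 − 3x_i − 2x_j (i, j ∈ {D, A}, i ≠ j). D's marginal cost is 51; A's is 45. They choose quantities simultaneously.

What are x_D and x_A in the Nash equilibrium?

Firm D's profit: π = x_D(267 − 3x_D − 2x_A) − 51x_D.
∂π/∂x_D = 216 − 6x_D − 2x_A = 0 ⇒ x_D = 36 − (1/3)x_A.
Similarly x_A = 37 − (1/3)x_D.
Plugging x_A into D's best response: x_D = 36 − (1/3)(37 − (1/3)x_D) ⇒ (8/9)x_D = 71/3, so x_D = 26.625.
Then x_A = 37 − (1/3)·26.625 = 28.125.

26.625, 28.125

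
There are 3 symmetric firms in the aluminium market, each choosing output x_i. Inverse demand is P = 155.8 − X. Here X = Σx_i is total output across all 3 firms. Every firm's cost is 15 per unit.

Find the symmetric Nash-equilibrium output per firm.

A representative firm's profit is π_i = x_i(155.8 − X) − 15x_i, with X = x_i + Σ_{j≠i} x_j.
First-order condition: 140.8 − 2x_i − Σ_{j≠i} x_j = 0.
Imposing symmetry (x_j = x for all j) turns Σ_{j≠i} x_j into 2x, so 140.8 = 4x and x = 35.2.

35.2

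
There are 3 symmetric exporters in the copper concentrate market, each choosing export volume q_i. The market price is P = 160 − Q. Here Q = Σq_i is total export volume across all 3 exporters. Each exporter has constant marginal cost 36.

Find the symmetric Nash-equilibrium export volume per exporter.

31

A representative exporter's profit is π_i = q_i(160 − Q) − 36q_i, with Q = q_i + Σ_{j≠i} q_j.
First-order condition: 124 − 2q_i − Σ_{j≠i} q_j = 0.
Imposing symmetry (q_j = q for all j) turns Σ_{j≠i} q_j into 2q, so 124 = 4q and q = 31.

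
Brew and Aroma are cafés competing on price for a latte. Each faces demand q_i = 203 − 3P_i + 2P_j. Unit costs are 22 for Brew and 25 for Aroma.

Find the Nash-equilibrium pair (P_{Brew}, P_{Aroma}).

Brew's profit: π = (P_{Brew} − 22)(203 − 3P_{Brew} + 2P_{Aroma}).
∂π/∂P_{Brew} = 269 − 6P_{Brew} + 2P_{Aroma} = 0 ⇒ P_{Brew} = 269/6 + (1/3)P_{Aroma}.
Similarly P_{Aroma} = 139/3 + (1/3)P_{Brew}.
Plugging P_{Aroma} into Brew's best response: P_{Brew} = 269/6 + (1/3)(139/3 + (1/3)P_{Brew}) ⇒ (8/9)P_{Brew} = 1085/18, so P_{Brew} = 67.8125.
Then P_{Aroma} = 139/3 + (1/3)·67.8125 = 68.9375.

67.8125, 68.9375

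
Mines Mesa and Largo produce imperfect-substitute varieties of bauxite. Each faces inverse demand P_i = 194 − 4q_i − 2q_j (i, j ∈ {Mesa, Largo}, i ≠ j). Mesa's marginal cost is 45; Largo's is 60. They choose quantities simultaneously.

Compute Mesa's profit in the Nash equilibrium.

Mine Mesa's profit: π = q_{Mesa}(194 − 4q_{Mesa} − 2q_{Largo}) − 45q_{Mesa}.
∂π/∂q_{Mesa} = 149 − 8q_{Mesa} − 2q_{Largo} = 0 ⇒ q_{Mesa} = 18.625 − 0.25q_{Largo}.
Similarly q_{Largo} = 16.75 − 0.25q_{Mesa}.
Substituting the second reaction function into the first: q_{Mesa} = 18.625 − 0.25(16.75 − 0.25q_{Mesa}), which gives 0.9375q_{Mesa} = 14.4375 ⇒ q_{Mesa} = 15.4.
Then q_{Largo} = 16.75 − 0.25·15.4 = 12.9.
P_{Mesa} = 194 − 4·15.4 − 2·12.9 = 106.6.
Profit = (106.6 − 45)·15.4 = 948.64.

948.64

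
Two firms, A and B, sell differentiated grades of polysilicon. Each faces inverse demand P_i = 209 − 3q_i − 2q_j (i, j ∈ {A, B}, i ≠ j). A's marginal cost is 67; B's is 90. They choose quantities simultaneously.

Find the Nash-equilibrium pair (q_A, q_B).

Firm A's profit: π = q_A(209 − 3q_A − 2q_B) − 67q_A.
∂π/∂q_A = 142 − 6q_A − 2q_B = 0 ⇒ q_A = 71/3 − (1/3)q_B.
Similarly q_B = 119/6 − (1/3)q_A.
Substituting the second reaction function into the first: q_A = 71/3 − (1/3)(119/6 − (1/3)q_A), which gives (8/9)q_A = 307/18 ⇒ q_A = 19.1875.
Then q_B = 119/6 − (1/3)·19.1875 = 13.4375.

19.1875, 13.4375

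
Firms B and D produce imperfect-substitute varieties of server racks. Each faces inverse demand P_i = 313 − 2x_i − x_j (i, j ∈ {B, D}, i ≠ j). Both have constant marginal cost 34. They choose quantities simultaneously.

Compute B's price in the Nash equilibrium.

Firm B's profit: π = x_B(313 − 2x_B − x_D) − 34x_B.
∂π/∂x_B = 279 − 4x_B − x_D = 0 ⇒ x_B = 69.75 − 0.25x_D.
By symmetry x_D = x_B; substituting into the reaction function, 1.25x_B = 69.75 and x_B = 55.8.
P_B = 313 − 2·55.8 − 55.8 = 145.6.

145.6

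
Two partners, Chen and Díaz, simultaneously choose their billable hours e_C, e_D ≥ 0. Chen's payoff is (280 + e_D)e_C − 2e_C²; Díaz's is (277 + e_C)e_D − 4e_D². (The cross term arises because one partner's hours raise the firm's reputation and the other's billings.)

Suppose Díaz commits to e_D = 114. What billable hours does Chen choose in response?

Expanding Chen's payoff: 280e_C + e_De_C − 2e_C².
∂π/∂e_C = 280 + e_D − 4e_C = 0, so e_C = 70 + 0.25e_D.
At e_D = 114: e_C = 70 + 0.25·114 = 98.5.

98.5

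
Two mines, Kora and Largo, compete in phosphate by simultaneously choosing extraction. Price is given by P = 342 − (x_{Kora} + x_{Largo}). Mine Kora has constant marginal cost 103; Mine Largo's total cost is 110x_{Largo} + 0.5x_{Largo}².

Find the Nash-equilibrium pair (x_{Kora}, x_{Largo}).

Mine Kora's profit: π = x_{Kora}(342 − (x_{Kora} + x_{Largo})) − 103x_{Kora}.
∂π/∂x_{Kora} = 239 − 2x_{Kora} − x_{Largo} = 0, so x_{Kora} = 119.5 − 0.5x_{Largo}.
For Largo: ∂π/∂x_{Largo} = 232 − 3x_{Largo} − x_{Kora} = 0 ⇒ x_{Largo} = 232/3 − (1/3)x_{Kora}.
Solving the two reaction functions simultaneously: (1 − (−0.5)(−1/3))x_{Kora} = 119.5 − 0.5·(232/3), so (5/6)x_{Kora} = 485/6 and x_{Kora} = 97.
Then x_{Largo} = 232/3 − (1/3)·97 = 45.

97, 45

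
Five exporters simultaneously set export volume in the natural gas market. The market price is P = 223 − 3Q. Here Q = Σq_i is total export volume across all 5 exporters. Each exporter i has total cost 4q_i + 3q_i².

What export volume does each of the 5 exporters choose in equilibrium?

A representative exporter's profit is π_i = q_i(223 − 3Q) − 4q_i − 3q_i², with Q = q_i + Σ_{j≠i} q_j.
First-order condition: 219 − 12q_i − 3Σ_{j≠i} q_j = 0.
Imposing symmetry (q_j = q for all j) turns Σ_{j≠i} q_j into 4q, so 219 = 24q and q = 9.125.

9.125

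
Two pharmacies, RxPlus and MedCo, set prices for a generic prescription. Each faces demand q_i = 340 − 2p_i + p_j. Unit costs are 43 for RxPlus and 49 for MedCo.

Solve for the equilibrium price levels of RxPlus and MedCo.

142.8, 145.2

RxPlus's profit: π = (p_{RxPlus} − 43)(340 − 2p_{RxPlus} + p_{MedCo}).
∂π/∂p_{RxPlus} = 426 − 4p_{RxPlus} + p_{MedCo} = 0 ⇒ p_{RxPlus} = 106.5 + 0.25p_{MedCo}.
Similarly p_{MedCo} = 109.5 + 0.25p_{RxPlus}.
Plugging p_{MedCo} into RxPlus's best response: p_{RxPlus} = 106.5 + 0.25(109.5 + 0.25p_{RxPlus}) ⇒ 0.9375p_{RxPlus} = 133.875, so p_{RxPlus} = 142.8.
Then p_{MedCo} = 109.5 + 0.25·142.8 = 145.2.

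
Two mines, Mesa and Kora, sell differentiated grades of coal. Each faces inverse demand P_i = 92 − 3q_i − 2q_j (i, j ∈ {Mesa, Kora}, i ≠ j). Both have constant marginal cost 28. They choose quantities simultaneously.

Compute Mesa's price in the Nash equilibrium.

52

Mine Mesa's profit: π = q_{Mesa}(92 − 3q_{Mesa} − 2q_{Kora}) − 28q_{Mesa}.
∂π/∂q_{Mesa} = 64 − 6q_{Mesa} − 2q_{Kora} = 0 ⇒ q_{Mesa} = 32/3 − (1/3)q_{Kora}.
The game is symmetric, so in equilibrium q_{Kora} = q_{Mesa}: the reaction function gives (4/3)q_{Mesa} = 32/3, hence q_{Mesa} = 8.
P_{Mesa} = 92 − 3·8 − 2·8 = 52.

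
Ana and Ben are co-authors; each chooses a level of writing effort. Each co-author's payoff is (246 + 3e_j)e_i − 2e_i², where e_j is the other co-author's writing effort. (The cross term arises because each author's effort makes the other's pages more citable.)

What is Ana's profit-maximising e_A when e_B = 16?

73.5

Ana's payoff is (246 + 3e_B)e_A − 2e_A².
∂π/∂e_A = 246 + 3e_B − 4e_A = 0, so e_A = 61.5 + 0.75e_B.
At e_B = 16: e_A = 61.5 + 0.75·16 = 73.5.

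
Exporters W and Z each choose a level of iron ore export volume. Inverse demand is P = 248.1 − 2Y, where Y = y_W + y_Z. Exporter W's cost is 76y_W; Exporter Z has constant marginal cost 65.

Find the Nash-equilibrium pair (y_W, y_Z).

Exporter W's profit: π = y_W(248.1 − 2(y_W + y_Z)) − 76y_W.
∂π/∂y_W = 172.1 − 4y_W − 2y_Z = 0, so y_W = 43.025 − 0.5y_Z.
By the same steps for Z: y_Z = 45.775 − 0.5y_W.
Solving the two reaction functions simultaneously: (1 − (−0.5)(−0.5))y_W = 43.025 − 0.5·45.775, so 0.75y_W = 20.1375 and y_W = 26.85.
Then y_Z = 45.775 − 0.5·26.85 = 32.35.

26.85, 32.35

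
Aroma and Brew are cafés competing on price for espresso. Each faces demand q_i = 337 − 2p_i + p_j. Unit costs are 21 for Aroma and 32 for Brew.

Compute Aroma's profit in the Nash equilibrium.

Aroma's profit: π = (p_{Aroma} − 21)(337 − 2p_{Aroma} + p_{Brew}).
∂π/∂p_{Aroma} = 379 − 4p_{Aroma} + p_{Brew} = 0 ⇒ p_{Aroma} = 94.75 + 0.25p_{Brew}.
Similarly p_{Brew} = 100.25 + 0.25p_{Aroma}.
Solving the two reaction functions simultaneously: (1 − (0.25)(0.25))p_{Aroma} = 94.75 + 0.25·100.25, so 0.9375p_{Aroma} = 119.8125 and p_{Aroma} = 127.8.
Then p_{Brew} = 100.25 + 0.25·127.8 = 132.2.
q_{Aroma} = 337 − 2·127.8 + 132.2 = 213.6.
Profit = (127.8 − 21)·213.6 = 22812.48.

22812.48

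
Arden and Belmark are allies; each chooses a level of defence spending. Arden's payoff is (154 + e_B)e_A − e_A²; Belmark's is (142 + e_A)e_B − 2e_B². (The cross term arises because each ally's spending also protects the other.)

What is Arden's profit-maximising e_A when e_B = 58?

Expanding Arden's payoff: 154e_A + e_Be_A − e_A².
∂π/∂e_A = 154 + e_B − 2e_A = 0, so e_A = 77 + 0.5e_B.
At e_B = 58: e_A = 77 + 0.5·58 = 106.

106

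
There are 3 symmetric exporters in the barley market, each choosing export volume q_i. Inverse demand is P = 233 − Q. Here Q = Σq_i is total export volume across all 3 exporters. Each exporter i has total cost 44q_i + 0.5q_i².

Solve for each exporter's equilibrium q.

A representative exporter's profit is π_i = q_i(233 − Q) − 44q_i − 0.5q_i², with Q = q_i + Σ_{j≠i} q_j.
First-order condition: 189 − 3q_i − Σ_{j≠i} q_j = 0.
Imposing symmetry (q_j = q for all j) turns Σ_{j≠i} q_j into 2q, so 189 = 5q and q = 37.8.

37.8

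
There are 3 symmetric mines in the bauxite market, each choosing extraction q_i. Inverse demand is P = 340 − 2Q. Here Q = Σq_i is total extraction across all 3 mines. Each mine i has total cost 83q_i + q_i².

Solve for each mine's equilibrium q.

A representative mine's profit is π_i = q_i(340 − 2Q) − 83q_i − q_i², with Q = q_i + Σ_{j≠i} q_j.
First-order condition: 257 − 6q_i − 2Σ_{j≠i} q_j = 0.
Imposing symmetry (q_j = q for all j) turns Σ_{j≠i} q_j into 2q, so 257 = 10q and q = 25.7.

25.7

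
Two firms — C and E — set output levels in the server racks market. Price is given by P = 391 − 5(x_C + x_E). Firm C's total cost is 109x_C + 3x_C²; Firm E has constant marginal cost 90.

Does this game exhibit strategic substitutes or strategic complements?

Firm C's profit: π = x_C(391 − 5(x_C + x_E)) − 109x_C − 3x_C².
∂π/∂x_C = 282 − 16x_C − 5x_E = 0, so x_C = 17.625 − 0.3125x_E.
The best-response slope dx_C/dx_E = −0.3125 < 0: the reaction function is downward-sloping, so the choices are strategic substitutes.

strategic substitutes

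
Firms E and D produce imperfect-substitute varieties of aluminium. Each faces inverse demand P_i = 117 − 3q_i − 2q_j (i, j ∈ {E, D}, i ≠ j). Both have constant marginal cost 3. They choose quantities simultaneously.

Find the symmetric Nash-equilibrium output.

Firm E's profit: π = q_E(117 − 3q_E − 2q_D) − 3q_E.
∂π/∂q_E = 114 − 6q_E − 2q_D = 0 ⇒ q_E = 19 − (1/3)q_D.
The game is symmetric, so in equilibrium q_D = q_E: the reaction function gives (4/3)q_E = 19, hence q_E = 14.25.

14.25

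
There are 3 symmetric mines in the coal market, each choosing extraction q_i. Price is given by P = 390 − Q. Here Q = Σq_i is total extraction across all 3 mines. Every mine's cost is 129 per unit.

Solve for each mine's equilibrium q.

65.25

A representative mine's profit is π_i = q_i(390 − Q) − 129q_i, with Q = q_i + Σ_{j≠i} q_j.
First-order condition: 261 − 2q_i − Σ_{j≠i} q_j = 0.
Imposing symmetry (q_j = q for all j) turns Σ_{j≠i} q_j into 2q, so 261 = 4q and q = 65.25.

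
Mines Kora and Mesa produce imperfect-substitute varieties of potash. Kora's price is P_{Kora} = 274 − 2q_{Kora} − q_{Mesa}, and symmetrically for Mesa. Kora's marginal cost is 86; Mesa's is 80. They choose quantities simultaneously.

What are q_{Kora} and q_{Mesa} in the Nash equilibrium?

Mine Kora's profit: π = q_{Kora}(274 − 2q_{Kora} − q_{Mesa}) − 86q_{Kora}.
∂π/∂q_{Kora} = 188 − 4q_{Kora} − q_{Mesa} = 0 ⇒ q_{Kora} = 47 − 0.25q_{Mesa}.
Similarly q_{Mesa} = 48.5 − 0.25q_{Kora}.
Plugging q_{Mesa} into Kora's best response: q_{Kora} = 47 − 0.25(48.5 − 0.25q_{Kora}) ⇒ 0.9375q_{Kora} = 34.875, so q_{Kora} = 37.2.
Then q_{Mesa} = 48.5 − 0.25·37.2 = 39.2.

37.2, 39.2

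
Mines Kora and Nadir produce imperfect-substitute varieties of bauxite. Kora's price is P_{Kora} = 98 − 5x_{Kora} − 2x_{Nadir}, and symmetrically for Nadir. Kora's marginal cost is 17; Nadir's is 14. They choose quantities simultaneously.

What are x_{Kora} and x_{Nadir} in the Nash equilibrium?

6.6875, 7.0625

Mine Kora's profit: π = x_{Kora}(98 − 5x_{Kora} − 2x_{Nadir}) − 17x_{Kora}.
∂π/∂x_{Kora} = 81 − 10x_{Kora} − 2x_{Nadir} = 0 ⇒ x_{Kora} = 8.1 − 0.2x_{Nadir}.
Similarly x_{Nadir} = 8.4 − 0.2x_{Kora}.
Plugging x_{Nadir} into Kora's best response: x_{Kora} = 8.1 − 0.2(8.4 − 0.2x_{Kora}) ⇒ 0.96x_{Kora} = 6.42, so x_{Kora} = 6.6875.
Then x_{Nadir} = 8.4 − 0.2·6.6875 = 7.0625.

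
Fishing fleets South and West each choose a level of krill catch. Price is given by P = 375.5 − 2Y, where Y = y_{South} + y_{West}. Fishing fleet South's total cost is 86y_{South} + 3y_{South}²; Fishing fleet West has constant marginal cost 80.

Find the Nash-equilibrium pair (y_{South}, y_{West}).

Fishing fleet South's profit: π = y_{South}(375.5 − 2(y_{South} + y_{West})) − 86y_{South} − 3y_{South}².
∂π/∂y_{South} = 289.5 − 10y_{South} − 2y_{West} = 0, so y_{South} = 28.95 − 0.2y_{West}.
For West: ∂π/∂y_{West} = 295.5 − 4y_{West} − 2y_{South} = 0 ⇒ y_{West} = 73.875 − 0.5y_{South}.
Substituting the second reaction function into the first: y_{South} = 28.95 − 0.2(73.875 − 0.5y_{South}), which gives 0.9y_{South} = 14.175 ⇒ y_{South} = 15.75.
Then y_{West} = 73.875 − 0.5·15.75 = 66.

15.75, 66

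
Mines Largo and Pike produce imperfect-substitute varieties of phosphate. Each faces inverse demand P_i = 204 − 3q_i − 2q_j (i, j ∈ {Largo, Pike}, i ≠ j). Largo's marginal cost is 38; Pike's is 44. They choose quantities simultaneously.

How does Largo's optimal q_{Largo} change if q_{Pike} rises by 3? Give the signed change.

Mine Largo's profit: π = q_{Largo}(204 − 3q_{Largo} − 2q_{Pike}) − 38q_{Largo}.
∂π/∂q_{Largo} = 166 − 6q_{Largo} − 2q_{Pike} = 0 ⇒ q_{Largo} = 83/3 − (1/3)q_{Pike}.
The reaction-function slope is −1/3, so a 3-unit rise in q_{Pike} moves q_{Largo} by −1/3 × 3 = −1. Largo's best response falls — the actions are strategic substitutes.

-1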